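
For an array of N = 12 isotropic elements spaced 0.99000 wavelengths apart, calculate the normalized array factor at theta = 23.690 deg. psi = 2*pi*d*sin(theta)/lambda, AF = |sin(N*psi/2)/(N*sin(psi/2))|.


psi = 2*pi*0.99000*sin(23.690 deg) = 2.499263 rad
AF = |sin(12*2.499263/2) / (12*sin(2.499263/2))| = 0.05741

0.05741


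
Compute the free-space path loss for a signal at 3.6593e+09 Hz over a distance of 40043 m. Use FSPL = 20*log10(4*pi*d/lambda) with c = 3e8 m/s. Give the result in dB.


lambda = c / f = 3.0000e+08 / 3.6593e+09 = 0.08198289 m
FSPL = 20 * log10(4*pi*40043/0.08198289) = 135.8 dB

135.8 dB


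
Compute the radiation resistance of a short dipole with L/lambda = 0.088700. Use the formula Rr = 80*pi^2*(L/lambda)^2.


Rr = 80 * pi^2 * (0.088700)^2 = 80 * 9.869604 * 7.867690e-03 = 6.212 ohm

6.212 ohm


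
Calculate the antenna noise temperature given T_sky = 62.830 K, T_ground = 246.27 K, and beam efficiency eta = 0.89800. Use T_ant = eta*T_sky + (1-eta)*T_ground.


T_ant = 0.89800 * 62.830 + (1 - 0.89800) * 246.27 = 81.54 K

81.54 K


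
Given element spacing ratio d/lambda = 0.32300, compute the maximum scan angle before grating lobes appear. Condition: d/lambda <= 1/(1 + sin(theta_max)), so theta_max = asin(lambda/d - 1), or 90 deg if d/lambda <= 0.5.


lambda/d - 1 = 1/0.32300 - 1 = 2.095975 >= 1
d/lambda <= 0.5, so the array can scan to endfire without grating lobes: theta_max = 90 deg

90 deg


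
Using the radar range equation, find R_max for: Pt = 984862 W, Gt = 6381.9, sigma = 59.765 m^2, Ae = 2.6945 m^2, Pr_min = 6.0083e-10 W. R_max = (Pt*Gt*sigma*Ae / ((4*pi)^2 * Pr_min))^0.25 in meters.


R^4 = 984862*6381.9*59.765*2.6945 / ((4*pi)^2 * 6.0083e-10) = 1.066791e+19
R_max = 1.066791e+19^0.25 = 57150 m

57150 m


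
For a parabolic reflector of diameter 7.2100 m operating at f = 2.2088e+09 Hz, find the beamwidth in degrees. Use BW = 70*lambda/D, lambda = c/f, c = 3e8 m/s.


lambda = c / f = 3.0000e+08 / 2.2088e+09 = 0.1358204 m
BW = 70 * 0.1358204 / 7.2100 = 1.319 deg

1.319 deg


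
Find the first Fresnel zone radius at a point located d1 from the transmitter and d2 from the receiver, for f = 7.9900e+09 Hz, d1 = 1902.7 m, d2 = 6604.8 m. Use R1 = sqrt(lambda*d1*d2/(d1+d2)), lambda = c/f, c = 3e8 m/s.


lambda = c / f = 3.0000e+08 / 7.9900e+09 = 0.03754693 m
R1 = sqrt(0.03754693 * 1902.7 * 6604.8 / (1902.7 + 6604.8)) = 7.447 m

7.447 m


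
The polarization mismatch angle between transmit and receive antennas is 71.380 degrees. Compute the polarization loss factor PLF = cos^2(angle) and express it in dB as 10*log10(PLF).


PLF_linear = cos^2(71.380 deg) = 0.1019462
PLF_dB = 10 * log10(0.1019462) = -9.916 dB

-9.916 dB


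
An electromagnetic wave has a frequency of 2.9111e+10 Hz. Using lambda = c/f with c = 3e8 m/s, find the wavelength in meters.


lambda = c / f = 3.0000e+08 / 2.9111e+10 = 0.01031 m

0.01031 m


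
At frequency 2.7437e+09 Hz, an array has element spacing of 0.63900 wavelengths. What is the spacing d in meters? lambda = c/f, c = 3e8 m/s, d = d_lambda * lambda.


lambda = c / f = 3.0000e+08 / 2.7437e+09 = 0.1093414 m
d = 0.63900 * 0.1093414 = 0.06987 m

0.06987 m


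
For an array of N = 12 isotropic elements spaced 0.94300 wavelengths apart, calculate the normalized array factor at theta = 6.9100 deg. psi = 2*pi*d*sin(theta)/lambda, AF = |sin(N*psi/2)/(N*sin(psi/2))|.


psi = 2*pi*0.94300*sin(6.9100 deg) = 0.7128426 rad
AF = |sin(12*0.7128426/2) / (12*sin(0.7128426/2))| = 0.2166

0.2166


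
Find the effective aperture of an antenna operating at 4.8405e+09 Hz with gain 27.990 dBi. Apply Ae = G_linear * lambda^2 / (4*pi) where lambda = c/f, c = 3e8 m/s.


lambda = c / f = 3.0000e+08 / 4.8405e+09 = 0.06197707 m
G_linear = 10^(27.990/10) = 629.5062
Ae = G_linear * lambda^2 / (4*pi) = 629.5062 * 0.06197707^2 / (4*pi) = 0.1924 m^2

0.1924 m^2


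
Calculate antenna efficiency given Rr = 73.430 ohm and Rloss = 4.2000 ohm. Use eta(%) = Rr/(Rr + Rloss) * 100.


eta = 73.430 / (73.430 + 4.2000) * 100 = 94.59%

94.59%


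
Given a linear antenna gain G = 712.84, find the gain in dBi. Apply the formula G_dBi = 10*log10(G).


G_dBi = 10 * log10(712.84) = 28.53 dBi

28.53 dBi


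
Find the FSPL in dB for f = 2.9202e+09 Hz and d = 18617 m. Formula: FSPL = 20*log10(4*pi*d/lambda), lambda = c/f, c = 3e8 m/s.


lambda = c / f = 3.0000e+08 / 2.9202e+09 = 0.1027327 m
FSPL = 20 * log10(4*pi*18617/0.1027327) = 127.1 dB

127.1 dB


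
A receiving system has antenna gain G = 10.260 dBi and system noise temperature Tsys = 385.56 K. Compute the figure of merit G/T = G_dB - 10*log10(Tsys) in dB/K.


G/T = 10.260 - 10*log10(385.56) = 10.260 - 25.86092 = -15.60 dB/K

-15.60 dB/K


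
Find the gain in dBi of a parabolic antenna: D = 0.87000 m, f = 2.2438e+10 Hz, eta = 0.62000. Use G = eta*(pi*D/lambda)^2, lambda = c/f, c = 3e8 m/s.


lambda = c / f = 3.0000e+08 / 2.2438e+10 = 0.01337018 m
G_linear = 0.62000 * (pi * 0.87000 / 0.01337018)^2 = 25909.29
G_dBi = 10 * log10(25909.29) = 44.13 dBi

44.13 dBi


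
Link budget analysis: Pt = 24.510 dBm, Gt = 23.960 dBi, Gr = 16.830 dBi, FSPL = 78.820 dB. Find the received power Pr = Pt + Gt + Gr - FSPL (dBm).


Pr = 24.510 + 23.960 + 16.830 - 78.820 = -13.52 dBm

-13.52 dBm


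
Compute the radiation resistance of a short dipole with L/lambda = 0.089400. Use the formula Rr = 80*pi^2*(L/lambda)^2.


Rr = 80 * pi^2 * (0.089400)^2 = 80 * 9.869604 * 7.992360e-03 = 6.311 ohm

6.311 ohm


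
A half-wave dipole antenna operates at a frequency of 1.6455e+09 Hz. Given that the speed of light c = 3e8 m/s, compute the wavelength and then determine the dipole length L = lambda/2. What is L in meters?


lambda = c / f = 3.0000e+08 / 1.6455e+09 = 0.1823154 m
L = lambda / 2 = 0.1823154 / 2 = 0.09116 m

0.09116 m


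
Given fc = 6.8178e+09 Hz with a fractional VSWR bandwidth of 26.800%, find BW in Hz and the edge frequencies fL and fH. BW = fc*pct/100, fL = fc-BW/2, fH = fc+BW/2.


BW = 6.8178e+09 * 26.800/100 = 1.827170e+09 Hz
fL = 6.8178e+09 - 1.827170e+09/2 = 5.904e+09 Hz
fH = 6.8178e+09 + 1.827170e+09/2 = 7.731e+09 Hz

BW=1.827e+09 Hz, fL=5.904e+09 Hz, fH=7.731e+09 Hz


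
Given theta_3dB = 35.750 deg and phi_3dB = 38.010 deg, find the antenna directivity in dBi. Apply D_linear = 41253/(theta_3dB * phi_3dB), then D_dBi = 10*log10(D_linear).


D_linear = 41253 / (35.750 * 38.010) = 30.35859
D_dBi = 10 * log10(30.35859) = 14.82 dBi

14.82 dBi


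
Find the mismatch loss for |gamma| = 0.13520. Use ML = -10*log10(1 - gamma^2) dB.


ML = -10 * log10(1 - 0.13520^2) = -10 * log10(0.98172096) = 0.08012 dB

0.08012 dB


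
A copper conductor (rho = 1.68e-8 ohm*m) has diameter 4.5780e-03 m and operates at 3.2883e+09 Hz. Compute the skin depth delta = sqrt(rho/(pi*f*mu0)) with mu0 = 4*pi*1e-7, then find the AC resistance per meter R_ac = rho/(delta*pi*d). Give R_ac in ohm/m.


delta = sqrt(1.68e-8 / (pi * 3.2883e+09 * 4*pi*1e-7)) = 1.137599e-06 m
R_ac = 1.68e-8 / (1.137599e-06 * pi * 4.5780e-03) = 1.027 ohm/m

1.027 ohm/m


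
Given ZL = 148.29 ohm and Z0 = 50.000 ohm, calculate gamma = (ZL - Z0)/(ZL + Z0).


gamma = (148.29 - 50.000) / (148.29 + 50.000) = 0.4957

0.4957


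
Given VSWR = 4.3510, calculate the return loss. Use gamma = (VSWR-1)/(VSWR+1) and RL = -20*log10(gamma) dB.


gamma = (4.3510 - 1) / (4.3510 + 1) = 0.6262381
RL = -20 * log10(0.6262381) = 4.065 dB

4.065 dB


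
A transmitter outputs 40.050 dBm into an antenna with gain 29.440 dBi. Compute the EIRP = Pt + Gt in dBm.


EIRP = Pt + Gt = 40.050 + 29.440 = 69.49 dBm

69.49 dBm


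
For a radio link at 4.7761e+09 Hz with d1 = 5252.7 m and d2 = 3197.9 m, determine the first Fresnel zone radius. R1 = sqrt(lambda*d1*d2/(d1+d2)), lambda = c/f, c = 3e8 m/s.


lambda = c / f = 3.0000e+08 / 4.7761e+09 = 0.06281276 m
R1 = sqrt(0.06281276 * 5252.7 * 3197.9 / (5252.7 + 3197.9)) = 11.17 m

11.17 m


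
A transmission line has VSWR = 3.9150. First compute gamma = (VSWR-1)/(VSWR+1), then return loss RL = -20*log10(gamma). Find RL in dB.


gamma = (3.9150 - 1) / (3.9150 + 1) = 0.5930824
RL = -20 * log10(0.5930824) = 4.538 dB

4.538 dB


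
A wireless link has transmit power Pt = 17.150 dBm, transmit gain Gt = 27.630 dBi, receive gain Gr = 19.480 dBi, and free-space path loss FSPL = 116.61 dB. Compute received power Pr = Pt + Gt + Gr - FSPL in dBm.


Pr = 17.150 + 27.630 + 19.480 - 116.61 = -52.35 dBm

-52.35 dBm


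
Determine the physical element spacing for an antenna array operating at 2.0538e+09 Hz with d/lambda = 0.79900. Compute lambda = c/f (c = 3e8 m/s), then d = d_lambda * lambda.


lambda = c / f = 3.0000e+08 / 2.0538e+09 = 0.1460707 m
d = 0.79900 * 0.1460707 = 0.1167 m

0.1167 m


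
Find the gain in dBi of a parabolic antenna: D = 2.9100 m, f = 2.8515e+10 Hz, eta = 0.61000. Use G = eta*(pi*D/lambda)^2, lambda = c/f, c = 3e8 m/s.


lambda = c / f = 3.0000e+08 / 2.8515e+10 = 0.01052078 m
G_linear = 0.61000 * (pi * 2.9100 / 0.01052078)^2 = 460595.5
G_dBi = 10 * log10(460595.5) = 56.63 dBi

56.63 dBi


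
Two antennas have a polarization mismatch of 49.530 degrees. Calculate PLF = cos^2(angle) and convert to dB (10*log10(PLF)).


PLF_linear = cos^2(49.530 deg) = 0.4212657
PLF_dB = 10 * log10(0.4212657) = -3.754 dB

-3.754 dB


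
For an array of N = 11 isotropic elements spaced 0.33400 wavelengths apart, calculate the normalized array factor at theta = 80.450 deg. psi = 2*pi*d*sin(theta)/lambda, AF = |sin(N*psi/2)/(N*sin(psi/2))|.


psi = 2*pi*0.33400*sin(80.450 deg) = 2.069500 rad
AF = |sin(11*2.069500/2) / (11*sin(2.069500/2))| = 0.09793

0.09793


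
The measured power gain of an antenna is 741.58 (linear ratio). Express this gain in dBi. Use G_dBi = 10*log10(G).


G_dBi = 10 * log10(741.58) = 28.70 dBi

28.70 dBi


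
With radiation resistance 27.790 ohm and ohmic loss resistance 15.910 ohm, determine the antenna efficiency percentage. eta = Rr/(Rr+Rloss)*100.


eta = 27.790 / (27.790 + 15.910) * 100 = 63.59%

63.59%


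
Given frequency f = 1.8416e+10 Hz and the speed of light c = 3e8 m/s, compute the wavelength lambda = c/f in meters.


lambda = c / f = 3.0000e+08 / 1.8416e+10 = 0.01629 m

0.01629 m


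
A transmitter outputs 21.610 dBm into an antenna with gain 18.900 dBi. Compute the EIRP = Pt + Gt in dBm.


EIRP = Pt + Gt = 21.610 + 18.900 = 40.51 dBm

40.51 dBm


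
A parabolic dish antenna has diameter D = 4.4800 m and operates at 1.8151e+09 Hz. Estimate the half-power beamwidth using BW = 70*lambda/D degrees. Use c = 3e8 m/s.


lambda = c / f = 3.0000e+08 / 1.8151e+09 = 0.1652801 m
BW = 70 * 0.1652801 / 4.4800 = 2.583 deg

2.583 deg


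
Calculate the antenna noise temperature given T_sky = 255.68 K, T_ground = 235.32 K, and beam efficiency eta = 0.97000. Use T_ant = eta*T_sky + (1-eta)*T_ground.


T_ant = 0.97000 * 255.68 + (1 - 0.97000) * 235.32 = 255.1 K

255.1 K


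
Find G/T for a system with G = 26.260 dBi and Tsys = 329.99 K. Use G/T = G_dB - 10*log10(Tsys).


G/T = 26.260 - 10*log10(329.99) = 26.260 - 25.18501 = 1.075 dB/K

1.075 dB/K


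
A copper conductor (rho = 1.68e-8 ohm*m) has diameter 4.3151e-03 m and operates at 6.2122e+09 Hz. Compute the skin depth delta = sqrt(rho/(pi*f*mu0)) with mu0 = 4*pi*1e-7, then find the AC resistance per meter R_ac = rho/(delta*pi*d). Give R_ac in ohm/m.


delta = sqrt(1.68e-8 / (pi * 6.2122e+09 * 4*pi*1e-7)) = 8.276602e-07 m
R_ac = 1.68e-8 / (8.276602e-07 * pi * 4.3151e-03) = 1.497 ohm/m

1.497 ohm/m


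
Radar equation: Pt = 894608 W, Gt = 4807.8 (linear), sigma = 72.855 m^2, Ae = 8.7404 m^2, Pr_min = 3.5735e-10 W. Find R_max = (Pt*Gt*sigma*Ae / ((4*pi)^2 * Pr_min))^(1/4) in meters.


R^4 = 894608*4807.8*72.855*8.7404 / ((4*pi)^2 * 3.5735e-10) = 4.853514e+19
R_max = 4.853514e+19^0.25 = 83467 m

83467 m


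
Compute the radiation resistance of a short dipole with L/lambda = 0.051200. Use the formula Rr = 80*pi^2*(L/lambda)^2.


Rr = 80 * pi^2 * (0.051200)^2 = 80 * 9.869604 * 2.621440e-03 = 2.070 ohm

2.070 ohm


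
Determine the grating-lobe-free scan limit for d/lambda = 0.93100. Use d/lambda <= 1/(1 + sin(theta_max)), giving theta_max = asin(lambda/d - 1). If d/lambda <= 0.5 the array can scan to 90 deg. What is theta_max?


lambda/d - 1 = 1/0.93100 - 1 = 0.07411386
theta_max = asin(0.07411386) = 4.250 deg

4.250 deg


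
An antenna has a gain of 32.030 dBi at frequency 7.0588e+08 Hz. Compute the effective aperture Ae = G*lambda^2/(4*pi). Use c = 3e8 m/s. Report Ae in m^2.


lambda = c / f = 3.0000e+08 / 7.0588e+08 = 0.4250014 m
G_linear = 10^(32.030/10) = 1595.879
Ae = G_linear * lambda^2 / (4*pi) = 1595.879 * 0.4250014^2 / (4*pi) = 22.94 m^2

22.94 m^2


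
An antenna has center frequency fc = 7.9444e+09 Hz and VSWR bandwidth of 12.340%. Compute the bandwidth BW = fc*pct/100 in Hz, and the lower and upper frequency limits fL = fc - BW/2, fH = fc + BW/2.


BW = 7.9444e+09 * 12.340/100 = 9.803390e+08 Hz
fL = 7.9444e+09 - 9.803390e+08/2 = 7.454e+09 Hz
fH = 7.9444e+09 + 9.803390e+08/2 = 8.435e+09 Hz

BW=9.803e+08 Hz, fL=7.454e+09 Hz, fH=8.435e+09 Hz


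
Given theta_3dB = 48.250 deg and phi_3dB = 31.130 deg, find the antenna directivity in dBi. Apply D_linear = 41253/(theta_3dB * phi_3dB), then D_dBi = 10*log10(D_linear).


D_linear = 41253 / (48.250 * 31.130) = 27.46497
D_dBi = 10 * log10(27.46497) = 14.39 dBi

14.39 dBi


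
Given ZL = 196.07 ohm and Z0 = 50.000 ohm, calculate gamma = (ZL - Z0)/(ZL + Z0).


gamma = (196.07 - 50.000) / (196.07 + 50.000) = 0.5936

0.5936


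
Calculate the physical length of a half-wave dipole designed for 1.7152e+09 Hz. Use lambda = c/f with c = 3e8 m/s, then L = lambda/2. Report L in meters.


lambda = c / f = 3.0000e+08 / 1.7152e+09 = 0.1749067 m
L = lambda / 2 = 0.1749067 / 2 = 0.08745 m

0.08745 m


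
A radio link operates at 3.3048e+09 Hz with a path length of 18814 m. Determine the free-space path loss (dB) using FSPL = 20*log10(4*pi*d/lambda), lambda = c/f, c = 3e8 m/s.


lambda = c / f = 3.0000e+08 / 3.3048e+09 = 0.09077705 m
FSPL = 20 * log10(4*pi*18814/0.09077705) = 128.3 dB

128.3 dB


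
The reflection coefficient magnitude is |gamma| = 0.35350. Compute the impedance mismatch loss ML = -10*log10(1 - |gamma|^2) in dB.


ML = -10 * log10(1 - 0.35350^2) = -10 * log10(0.87503775) = 0.5797 dB

0.5797 dB


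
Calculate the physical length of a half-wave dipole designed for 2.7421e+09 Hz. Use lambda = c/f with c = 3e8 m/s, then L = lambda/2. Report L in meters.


lambda = c / f = 3.0000e+08 / 2.7421e+09 = 0.1094052 m
L = lambda / 2 = 0.1094052 / 2 = 0.05470 m

0.05470 m


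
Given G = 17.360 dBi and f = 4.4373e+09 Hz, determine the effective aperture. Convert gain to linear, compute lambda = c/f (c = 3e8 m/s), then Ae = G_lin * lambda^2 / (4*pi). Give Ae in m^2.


lambda = c / f = 3.0000e+08 / 4.4373e+09 = 0.06760868 m
G_linear = 10^(17.360/10) = 54.45027
Ae = G_linear * lambda^2 / (4*pi) = 54.45027 * 0.06760868^2 / (4*pi) = 0.01981 m^2

0.01981 m^2


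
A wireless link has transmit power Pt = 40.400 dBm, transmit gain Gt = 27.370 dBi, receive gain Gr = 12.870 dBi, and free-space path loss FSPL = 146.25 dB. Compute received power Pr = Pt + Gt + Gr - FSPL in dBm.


Pr = 40.400 + 27.370 + 12.870 - 146.25 = -65.61 dBm

-65.61 dBm


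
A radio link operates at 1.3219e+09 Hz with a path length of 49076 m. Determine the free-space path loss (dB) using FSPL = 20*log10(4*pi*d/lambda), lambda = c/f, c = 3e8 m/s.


lambda = c / f = 3.0000e+08 / 1.3219e+09 = 0.2269461 m
FSPL = 20 * log10(4*pi*49076/0.2269461) = 128.7 dB

128.7 dB


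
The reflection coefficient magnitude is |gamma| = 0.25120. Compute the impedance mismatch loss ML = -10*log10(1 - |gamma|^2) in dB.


ML = -10 * log10(1 - 0.25120^2) = -10 * log10(0.93689856) = 0.2831 dB

0.2831 dB


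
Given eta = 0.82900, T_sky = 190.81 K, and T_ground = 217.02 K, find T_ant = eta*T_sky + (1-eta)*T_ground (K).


T_ant = 0.82900 * 190.81 + (1 - 0.82900) * 217.02 = 195.3 K

195.3 K


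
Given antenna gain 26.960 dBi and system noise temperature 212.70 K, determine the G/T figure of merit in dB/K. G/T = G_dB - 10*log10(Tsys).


G/T = 26.960 - 10*log10(212.70) = 26.960 - 23.27767 = 3.682 dB/K

3.682 dB/K


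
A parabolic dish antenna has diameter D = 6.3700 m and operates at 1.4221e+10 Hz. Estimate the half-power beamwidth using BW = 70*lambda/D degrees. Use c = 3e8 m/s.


lambda = c / f = 3.0000e+08 / 1.4221e+10 = 0.02109556 m
BW = 70 * 0.02109556 / 6.3700 = 0.2318 deg

0.2318 deg


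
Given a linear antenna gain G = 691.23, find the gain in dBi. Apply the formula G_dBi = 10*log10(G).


G_dBi = 10 * log10(691.23) = 28.40 dBi

28.40 dBi


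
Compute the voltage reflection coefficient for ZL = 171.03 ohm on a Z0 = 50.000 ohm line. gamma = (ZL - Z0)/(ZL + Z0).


gamma = (171.03 - 50.000) / (171.03 + 50.000) = 0.5476

0.5476


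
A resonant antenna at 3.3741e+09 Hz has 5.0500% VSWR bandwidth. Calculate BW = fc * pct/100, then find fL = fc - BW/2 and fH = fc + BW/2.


BW = 3.3741e+09 * 5.0500/100 = 1.703920e+08 Hz
fL = 3.3741e+09 - 1.703920e+08/2 = 3.289e+09 Hz
fH = 3.3741e+09 + 1.703920e+08/2 = 3.459e+09 Hz

BW=1.704e+08 Hz, fL=3.289e+09 Hz, fH=3.459e+09 Hz


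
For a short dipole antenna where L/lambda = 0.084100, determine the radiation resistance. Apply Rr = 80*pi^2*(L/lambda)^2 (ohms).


Rr = 80 * pi^2 * (0.084100)^2 = 80 * 9.869604 * 7.072810e-03 = 5.584 ohm

5.584 ohm


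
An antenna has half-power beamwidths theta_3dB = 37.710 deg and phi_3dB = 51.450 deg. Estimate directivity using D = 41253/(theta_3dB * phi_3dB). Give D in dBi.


D_linear = 41253 / (37.710 * 51.450) = 21.26247
D_dBi = 10 * log10(21.26247) = 13.28 dBi

13.28 dBi


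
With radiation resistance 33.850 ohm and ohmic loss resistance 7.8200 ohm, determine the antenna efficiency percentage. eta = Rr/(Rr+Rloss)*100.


eta = 33.850 / (33.850 + 7.8200) * 100 = 81.23%

81.23%


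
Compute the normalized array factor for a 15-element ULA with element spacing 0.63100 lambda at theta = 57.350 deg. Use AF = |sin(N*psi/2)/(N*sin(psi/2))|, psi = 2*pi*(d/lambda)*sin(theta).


psi = 2*pi*0.63100*sin(57.350 deg) = 3.338197 rad
AF = |sin(15*3.338197/2) / (15*sin(3.338197/2))| = 6.439e-03

6.439e-03


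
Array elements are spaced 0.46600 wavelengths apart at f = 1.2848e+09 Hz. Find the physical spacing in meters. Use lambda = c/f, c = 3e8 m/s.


lambda = c / f = 3.0000e+08 / 1.2848e+09 = 0.2334994 m
d = 0.46600 * 0.2334994 = 0.1088 m

0.1088 m


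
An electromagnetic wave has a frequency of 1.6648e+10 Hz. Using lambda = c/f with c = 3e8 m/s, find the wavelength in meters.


lambda = c / f = 3.0000e+08 / 1.6648e+10 = 0.01802 m

0.01802 m


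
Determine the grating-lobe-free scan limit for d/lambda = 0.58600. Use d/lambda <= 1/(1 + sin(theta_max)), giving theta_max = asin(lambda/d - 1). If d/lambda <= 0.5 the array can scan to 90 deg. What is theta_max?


lambda/d - 1 = 1/0.58600 - 1 = 0.7064846
theta_max = asin(0.7064846) = 44.95 deg

44.95 deg


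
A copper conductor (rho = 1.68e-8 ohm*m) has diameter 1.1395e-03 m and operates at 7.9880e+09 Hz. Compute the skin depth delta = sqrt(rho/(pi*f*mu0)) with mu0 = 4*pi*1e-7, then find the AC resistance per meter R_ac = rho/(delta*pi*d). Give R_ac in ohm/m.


delta = sqrt(1.68e-8 / (pi * 7.9880e+09 * 4*pi*1e-7)) = 7.298872e-07 m
R_ac = 1.68e-8 / (7.298872e-07 * pi * 1.1395e-03) = 6.430 ohm/m

6.430 ohm/m


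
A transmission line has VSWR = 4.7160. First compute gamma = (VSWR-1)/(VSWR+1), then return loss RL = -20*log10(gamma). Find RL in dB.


gamma = (4.7160 - 1) / (4.7160 + 1) = 0.6501050
RL = -20 * log10(0.6501050) = 3.740 dB

3.740 dB


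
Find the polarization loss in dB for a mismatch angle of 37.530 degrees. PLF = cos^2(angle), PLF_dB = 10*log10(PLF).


PLF_linear = cos^2(37.530 deg) = 0.6289037
PLF_dB = 10 * log10(0.6289037) = -2.014 dB

-2.014 dB


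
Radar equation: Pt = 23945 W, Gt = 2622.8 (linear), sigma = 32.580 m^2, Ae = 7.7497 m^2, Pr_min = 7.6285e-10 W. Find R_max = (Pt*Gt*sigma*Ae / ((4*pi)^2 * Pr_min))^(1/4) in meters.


R^4 = 23945*2622.8*32.580*7.7497 / ((4*pi)^2 * 7.6285e-10) = 1.316307e+17
R_max = 1.316307e+17^0.25 = 19048 m

19048 m


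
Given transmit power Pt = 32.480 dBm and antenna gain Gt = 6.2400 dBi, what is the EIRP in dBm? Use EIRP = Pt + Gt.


EIRP = Pt + Gt = 32.480 + 6.2400 = 38.72 dBm

38.72 dBm


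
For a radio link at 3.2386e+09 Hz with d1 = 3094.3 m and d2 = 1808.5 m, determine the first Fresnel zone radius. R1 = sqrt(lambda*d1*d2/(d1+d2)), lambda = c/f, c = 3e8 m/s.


lambda = c / f = 3.0000e+08 / 3.2386e+09 = 0.09263262 m
R1 = sqrt(0.09263262 * 3094.3 * 1808.5 / (3094.3 + 1808.5)) = 10.28 m

10.28 m


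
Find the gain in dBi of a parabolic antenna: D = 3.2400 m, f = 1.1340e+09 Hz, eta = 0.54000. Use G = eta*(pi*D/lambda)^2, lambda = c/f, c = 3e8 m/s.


lambda = c / f = 3.0000e+08 / 1.1340e+09 = 0.2645503 m
G_linear = 0.54000 * (pi * 3.2400 / 0.2645503)^2 = 799.4053
G_dBi = 10 * log10(799.4053) = 29.03 dBi

29.03 dBi


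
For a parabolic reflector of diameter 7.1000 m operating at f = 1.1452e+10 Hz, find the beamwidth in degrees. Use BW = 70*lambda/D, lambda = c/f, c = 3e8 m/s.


lambda = c / f = 3.0000e+08 / 1.1452e+10 = 0.02619630 m
BW = 70 * 0.02619630 / 7.1000 = 0.2583 deg

0.2583 deg


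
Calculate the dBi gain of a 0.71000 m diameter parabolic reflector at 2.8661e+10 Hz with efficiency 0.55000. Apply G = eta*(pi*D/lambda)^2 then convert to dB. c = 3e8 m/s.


lambda = c / f = 3.0000e+08 / 2.8661e+10 = 0.01046719 m
G_linear = 0.55000 * (pi * 0.71000 / 0.01046719)^2 = 24975.77
G_dBi = 10 * log10(24975.77) = 43.98 dBi

43.98 dBi


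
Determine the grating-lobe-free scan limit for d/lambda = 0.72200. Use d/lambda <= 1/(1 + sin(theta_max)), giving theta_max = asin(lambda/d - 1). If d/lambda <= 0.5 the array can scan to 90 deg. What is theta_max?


lambda/d - 1 = 1/0.72200 - 1 = 0.3850416
theta_max = asin(0.3850416) = 22.65 deg

22.65 deg


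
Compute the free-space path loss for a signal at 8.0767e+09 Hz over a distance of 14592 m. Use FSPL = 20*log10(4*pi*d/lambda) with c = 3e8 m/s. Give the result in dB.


lambda = c / f = 3.0000e+08 / 8.0767e+09 = 0.03714388 m
FSPL = 20 * log10(4*pi*14592/0.03714388) = 133.9 dB

133.9 dB


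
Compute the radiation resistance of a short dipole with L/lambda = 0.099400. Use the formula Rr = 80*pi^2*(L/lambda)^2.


Rr = 80 * pi^2 * (0.099400)^2 = 80 * 9.869604 * 9.880360e-03 = 7.801 ohm

7.801 ohm


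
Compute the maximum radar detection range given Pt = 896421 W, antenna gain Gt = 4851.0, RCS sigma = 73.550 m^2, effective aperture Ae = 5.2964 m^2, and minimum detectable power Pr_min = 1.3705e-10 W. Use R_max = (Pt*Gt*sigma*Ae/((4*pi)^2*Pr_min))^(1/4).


R^4 = 896421*4851.0*73.550*5.2964 / ((4*pi)^2 * 1.3705e-10) = 7.827228e+19
R_max = 7.827228e+19^0.25 = 94059 m

94059 m


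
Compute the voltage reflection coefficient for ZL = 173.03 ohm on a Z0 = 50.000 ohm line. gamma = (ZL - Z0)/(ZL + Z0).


gamma = (173.03 - 50.000) / (173.03 + 50.000) = 0.5516

0.5516


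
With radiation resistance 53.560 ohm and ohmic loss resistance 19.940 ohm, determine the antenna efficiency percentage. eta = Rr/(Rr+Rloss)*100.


eta = 53.560 / (53.560 + 19.940) * 100 = 72.87%

72.87%


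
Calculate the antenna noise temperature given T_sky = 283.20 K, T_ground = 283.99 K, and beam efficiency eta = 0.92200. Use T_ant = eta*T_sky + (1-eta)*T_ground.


T_ant = 0.92200 * 283.20 + (1 - 0.92200) * 283.99 = 283.3 K

283.3 K


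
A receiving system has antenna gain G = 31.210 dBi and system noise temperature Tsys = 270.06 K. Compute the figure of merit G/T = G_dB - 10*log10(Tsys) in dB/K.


G/T = 31.210 - 10*log10(270.06) = 31.210 - 24.31460 = 6.895 dB/K

6.895 dB/K


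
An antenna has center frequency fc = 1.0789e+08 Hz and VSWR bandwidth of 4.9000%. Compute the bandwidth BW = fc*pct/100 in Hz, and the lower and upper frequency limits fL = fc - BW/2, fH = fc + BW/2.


BW = 1.0789e+08 * 4.9000/100 = 5.286610e+06 Hz
fL = 1.0789e+08 - 5.286610e+06/2 = 1.052e+08 Hz
fH = 1.0789e+08 + 5.286610e+06/2 = 1.105e+08 Hz

BW=5.287e+06 Hz, fL=1.052e+08 Hz, fH=1.105e+08 Hz


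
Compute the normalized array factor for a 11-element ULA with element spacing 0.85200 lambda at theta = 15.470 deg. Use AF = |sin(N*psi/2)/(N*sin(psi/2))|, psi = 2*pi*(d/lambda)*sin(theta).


psi = 2*pi*0.85200*sin(15.470 deg) = 1.427899 rad
AF = |sin(11*1.427899/2) / (11*sin(1.427899/2))| = 0.1388

0.1388


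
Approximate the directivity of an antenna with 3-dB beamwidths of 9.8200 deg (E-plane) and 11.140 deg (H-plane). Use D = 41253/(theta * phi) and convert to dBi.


D_linear = 41253 / (9.8200 * 11.140) = 377.1020
D_dBi = 10 * log10(377.1020) = 25.76 dBi

25.76 dBi


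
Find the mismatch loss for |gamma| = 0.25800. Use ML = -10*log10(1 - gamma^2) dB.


ML = -10 * log10(1 - 0.25800^2) = -10 * log10(0.933436) = 0.2992 dB

0.2992 dB


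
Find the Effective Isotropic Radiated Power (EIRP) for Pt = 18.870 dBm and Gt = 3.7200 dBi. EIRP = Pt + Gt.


EIRP = Pt + Gt = 18.870 + 3.7200 = 22.59 dBm

22.59 dBm


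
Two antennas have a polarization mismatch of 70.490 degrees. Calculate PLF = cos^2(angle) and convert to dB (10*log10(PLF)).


PLF_linear = cos^2(70.490 deg) = 0.1115369
PLF_dB = 10 * log10(0.1115369) = -9.526 dB

-9.526 dB


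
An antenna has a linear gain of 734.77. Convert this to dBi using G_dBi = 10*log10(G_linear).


G_dBi = 10 * log10(734.77) = 28.66 dBi

28.66 dBi


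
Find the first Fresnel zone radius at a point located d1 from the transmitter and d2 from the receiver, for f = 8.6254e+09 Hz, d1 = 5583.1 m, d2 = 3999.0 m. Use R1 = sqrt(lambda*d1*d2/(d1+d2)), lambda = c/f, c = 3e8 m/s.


lambda = c / f = 3.0000e+08 / 8.6254e+09 = 0.03478100 m
R1 = sqrt(0.03478100 * 5583.1 * 3999.0 / (5583.1 + 3999.0)) = 9.002 m

9.002 m


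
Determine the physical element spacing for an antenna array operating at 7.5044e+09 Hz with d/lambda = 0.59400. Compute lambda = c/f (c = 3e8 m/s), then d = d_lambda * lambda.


lambda = c / f = 3.0000e+08 / 7.5044e+09 = 0.03997655 m
d = 0.59400 * 0.03997655 = 0.02375 m

0.02375 m


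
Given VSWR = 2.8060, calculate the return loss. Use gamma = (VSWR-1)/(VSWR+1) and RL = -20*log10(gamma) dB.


gamma = (2.8060 - 1) / (2.8060 + 1) = 0.4745139
RL = -20 * log10(0.4745139) = 6.475 dB

6.475 dB


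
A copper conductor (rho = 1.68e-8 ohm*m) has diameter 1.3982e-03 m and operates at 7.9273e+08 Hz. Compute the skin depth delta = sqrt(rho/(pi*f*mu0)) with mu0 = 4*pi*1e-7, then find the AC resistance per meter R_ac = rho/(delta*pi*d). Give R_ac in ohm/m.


delta = sqrt(1.68e-8 / (pi * 7.9273e+08 * 4*pi*1e-7)) = 2.316926e-06 m
R_ac = 1.68e-8 / (2.316926e-06 * pi * 1.3982e-03) = 1.651 ohm/m

1.651 ohm/m


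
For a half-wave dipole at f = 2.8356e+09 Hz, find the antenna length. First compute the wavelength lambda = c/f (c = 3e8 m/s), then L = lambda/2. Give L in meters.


lambda = c / f = 3.0000e+08 / 2.8356e+09 = 0.1057977 m
L = lambda / 2 = 0.1057977 / 2 = 0.05290 m

0.05290 m


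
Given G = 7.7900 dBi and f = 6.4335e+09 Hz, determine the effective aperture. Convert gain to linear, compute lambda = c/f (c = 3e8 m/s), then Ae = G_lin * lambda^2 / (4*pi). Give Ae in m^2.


lambda = c / f = 3.0000e+08 / 6.4335e+09 = 0.04663092 m
G_linear = 10^(7.7900/10) = 6.011737
Ae = G_linear * lambda^2 / (4*pi) = 6.011737 * 0.04663092^2 / (4*pi) = 1.040e-03 m^2

1.040e-03 m^2


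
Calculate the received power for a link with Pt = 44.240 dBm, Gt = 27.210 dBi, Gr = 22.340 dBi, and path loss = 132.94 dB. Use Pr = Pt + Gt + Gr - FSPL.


Pr = 44.240 + 27.210 + 22.340 - 132.94 = -39.15 dBm

-39.15 dBm


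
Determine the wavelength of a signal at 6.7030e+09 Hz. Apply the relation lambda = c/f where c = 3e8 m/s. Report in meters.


lambda = c / f = 3.0000e+08 / 6.7030e+09 = 0.04476 m

0.04476 m


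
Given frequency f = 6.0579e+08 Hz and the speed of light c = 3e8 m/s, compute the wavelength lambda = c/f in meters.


lambda = c / f = 3.0000e+08 / 6.0579e+08 = 0.4952 m

0.4952 m


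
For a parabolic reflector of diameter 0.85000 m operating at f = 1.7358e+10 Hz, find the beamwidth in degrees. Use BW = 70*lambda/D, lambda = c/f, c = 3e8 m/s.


lambda = c / f = 3.0000e+08 / 1.7358e+10 = 0.01728310 m
BW = 70 * 0.01728310 / 0.85000 = 1.423 deg

1.423 deg


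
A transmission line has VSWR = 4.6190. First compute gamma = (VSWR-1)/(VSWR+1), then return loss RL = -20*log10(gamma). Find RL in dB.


gamma = (4.6190 - 1) / (4.6190 + 1) = 0.6440648
RL = -20 * log10(0.6440648) = 3.821 dB

3.821 dB


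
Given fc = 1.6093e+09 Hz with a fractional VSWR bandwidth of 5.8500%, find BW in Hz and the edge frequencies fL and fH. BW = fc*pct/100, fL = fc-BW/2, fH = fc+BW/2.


BW = 1.6093e+09 * 5.8500/100 = 9.414405e+07 Hz
fL = 1.6093e+09 - 9.414405e+07/2 = 1.562e+09 Hz
fH = 1.6093e+09 + 9.414405e+07/2 = 1.656e+09 Hz

BW=9.414e+07 Hz, fL=1.562e+09 Hz, fH=1.656e+09 Hz


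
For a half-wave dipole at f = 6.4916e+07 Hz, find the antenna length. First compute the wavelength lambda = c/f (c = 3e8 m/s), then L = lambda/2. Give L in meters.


lambda = c / f = 3.0000e+08 / 6.4916e+07 = 4.621357 m
L = lambda / 2 = 4.621357 / 2 = 2.311 m

2.311 m


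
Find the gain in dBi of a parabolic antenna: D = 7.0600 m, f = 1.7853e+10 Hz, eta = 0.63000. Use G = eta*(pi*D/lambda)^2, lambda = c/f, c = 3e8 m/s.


lambda = c / f = 3.0000e+08 / 1.7853e+10 = 0.01680390 m
G_linear = 0.63000 * (pi * 7.0600 / 0.01680390)^2 = 1.097563e+06
G_dBi = 10 * log10(1.097563e+06) = 60.40 dBi

60.40 dBi


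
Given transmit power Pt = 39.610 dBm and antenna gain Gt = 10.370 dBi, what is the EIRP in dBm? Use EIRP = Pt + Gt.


EIRP = Pt + Gt = 39.610 + 10.370 = 49.98 dBm

49.98 dBm


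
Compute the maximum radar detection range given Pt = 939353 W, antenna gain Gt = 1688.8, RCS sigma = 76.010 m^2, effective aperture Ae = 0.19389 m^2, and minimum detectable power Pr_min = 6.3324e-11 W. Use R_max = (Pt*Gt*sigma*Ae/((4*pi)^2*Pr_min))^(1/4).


R^4 = 939353*1688.8*76.010*0.19389 / ((4*pi)^2 * 6.3324e-11) = 2.338003e+18
R_max = 2.338003e+18^0.25 = 39103 m

39103 m


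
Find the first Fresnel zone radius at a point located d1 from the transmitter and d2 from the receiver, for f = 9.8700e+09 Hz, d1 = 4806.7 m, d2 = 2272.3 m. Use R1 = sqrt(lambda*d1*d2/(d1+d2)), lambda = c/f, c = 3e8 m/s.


lambda = c / f = 3.0000e+08 / 9.8700e+09 = 0.03039514 m
R1 = sqrt(0.03039514 * 4806.7 * 2272.3 / (4806.7 + 2272.3)) = 6.848 m

6.848 m


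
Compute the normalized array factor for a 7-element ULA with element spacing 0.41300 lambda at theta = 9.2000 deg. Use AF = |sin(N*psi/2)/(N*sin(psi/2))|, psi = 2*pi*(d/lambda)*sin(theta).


psi = 2*pi*0.41300*sin(9.2000 deg) = 0.4148846 rad
AF = |sin(7*0.4148846/2) / (7*sin(0.4148846/2))| = 0.6887

0.6887


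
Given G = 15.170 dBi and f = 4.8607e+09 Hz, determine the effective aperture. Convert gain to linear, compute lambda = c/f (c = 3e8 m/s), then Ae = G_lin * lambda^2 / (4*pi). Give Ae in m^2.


lambda = c / f = 3.0000e+08 / 4.8607e+09 = 0.06171951 m
G_linear = 10^(15.170/10) = 32.88516
Ae = G_linear * lambda^2 / (4*pi) = 32.88516 * 0.06171951^2 / (4*pi) = 9.969e-03 m^2

9.969e-03 m^2


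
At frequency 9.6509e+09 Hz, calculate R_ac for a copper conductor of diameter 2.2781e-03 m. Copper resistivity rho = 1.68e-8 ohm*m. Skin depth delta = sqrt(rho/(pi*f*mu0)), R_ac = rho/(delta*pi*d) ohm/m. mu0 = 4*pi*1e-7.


delta = sqrt(1.68e-8 / (pi * 9.6509e+09 * 4*pi*1e-7)) = 6.640348e-07 m
R_ac = 1.68e-8 / (6.640348e-07 * pi * 2.2781e-03) = 3.535 ohm/m

3.535 ohm/m


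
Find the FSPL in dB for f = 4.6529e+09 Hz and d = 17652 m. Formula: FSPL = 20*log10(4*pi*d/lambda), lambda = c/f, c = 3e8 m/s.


lambda = c / f = 3.0000e+08 / 4.6529e+09 = 0.06447592 m
FSPL = 20 * log10(4*pi*17652/0.06447592) = 130.7 dB

130.7 dB


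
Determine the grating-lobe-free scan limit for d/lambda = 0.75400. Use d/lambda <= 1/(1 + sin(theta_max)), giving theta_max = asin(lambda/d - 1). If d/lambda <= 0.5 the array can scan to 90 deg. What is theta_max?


lambda/d - 1 = 1/0.75400 - 1 = 0.3262599
theta_max = asin(0.3262599) = 19.04 deg

19.04 deg


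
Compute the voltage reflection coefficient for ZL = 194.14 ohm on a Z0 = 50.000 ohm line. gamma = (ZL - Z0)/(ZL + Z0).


gamma = (194.14 - 50.000) / (194.14 + 50.000) = 0.5904

0.5904


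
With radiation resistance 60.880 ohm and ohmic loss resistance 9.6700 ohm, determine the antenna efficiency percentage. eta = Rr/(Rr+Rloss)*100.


eta = 60.880 / (60.880 + 9.6700) * 100 = 86.29%

86.29%


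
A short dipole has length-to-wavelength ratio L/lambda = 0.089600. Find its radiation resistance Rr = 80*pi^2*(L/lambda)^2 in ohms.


Rr = 80 * pi^2 * (0.089600)^2 = 80 * 9.869604 * 8.028160e-03 = 6.339 ohm

6.339 ohm


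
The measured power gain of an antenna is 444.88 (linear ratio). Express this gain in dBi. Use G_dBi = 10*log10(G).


G_dBi = 10 * log10(444.88) = 26.48 dBi

26.48 dBi


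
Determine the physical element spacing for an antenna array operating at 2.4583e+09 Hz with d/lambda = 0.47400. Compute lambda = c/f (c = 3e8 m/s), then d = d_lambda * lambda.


lambda = c / f = 3.0000e+08 / 2.4583e+09 = 0.1220356 m
d = 0.47400 * 0.1220356 = 0.05784 m

0.05784 m


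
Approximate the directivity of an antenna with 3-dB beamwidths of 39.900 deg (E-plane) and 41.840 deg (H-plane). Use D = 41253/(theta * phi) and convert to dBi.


D_linear = 41253 / (39.900 * 41.840) = 24.71104
D_dBi = 10 * log10(24.71104) = 13.93 dBi

13.93 dBi


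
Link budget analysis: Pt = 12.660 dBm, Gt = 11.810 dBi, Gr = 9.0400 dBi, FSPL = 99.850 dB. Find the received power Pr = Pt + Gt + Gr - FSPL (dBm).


Pr = 12.660 + 11.810 + 9.0400 - 99.850 = -66.34 dBm

-66.34 dBm


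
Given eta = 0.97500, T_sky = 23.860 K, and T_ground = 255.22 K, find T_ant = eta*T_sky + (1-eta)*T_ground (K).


T_ant = 0.97500 * 23.860 + (1 - 0.97500) * 255.22 = 29.64 K

29.64 K


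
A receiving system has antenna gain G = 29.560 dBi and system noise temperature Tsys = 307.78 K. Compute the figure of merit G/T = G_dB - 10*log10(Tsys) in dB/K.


G/T = 29.560 - 10*log10(307.78) = 29.560 - 24.88240 = 4.678 dB/K

4.678 dB/K


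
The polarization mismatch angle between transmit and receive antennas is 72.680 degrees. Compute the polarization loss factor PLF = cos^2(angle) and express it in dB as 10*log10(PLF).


PLF_linear = cos^2(72.680 deg) = 0.08863013
PLF_dB = 10 * log10(0.08863013) = -10.52 dB

-10.52 dB


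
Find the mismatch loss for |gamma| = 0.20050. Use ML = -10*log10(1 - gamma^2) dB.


ML = -10 * log10(1 - 0.20050^2) = -10 * log10(0.95979975) = 0.1782 dB

0.1782 dB


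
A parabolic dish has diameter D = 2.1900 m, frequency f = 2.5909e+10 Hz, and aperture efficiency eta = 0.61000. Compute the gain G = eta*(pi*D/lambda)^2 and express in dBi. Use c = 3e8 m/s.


lambda = c / f = 3.0000e+08 / 2.5909e+10 = 0.01157899 m
G_linear = 0.61000 * (pi * 2.1900 / 0.01157899)^2 = 215365.7
G_dBi = 10 * log10(215365.7) = 53.33 dBi

53.33 dBi


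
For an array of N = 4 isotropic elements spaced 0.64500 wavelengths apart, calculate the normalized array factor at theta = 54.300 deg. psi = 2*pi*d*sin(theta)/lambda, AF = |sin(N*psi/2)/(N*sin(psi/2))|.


psi = 2*pi*0.64500*sin(54.300 deg) = 3.291094 rad
AF = |sin(4*3.291094/2) / (4*sin(3.291094/2))| = 0.07385

0.07385


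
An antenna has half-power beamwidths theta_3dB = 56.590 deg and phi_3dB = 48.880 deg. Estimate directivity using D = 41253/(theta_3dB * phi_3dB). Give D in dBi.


D_linear = 41253 / (56.590 * 48.880) = 14.91367
D_dBi = 10 * log10(14.91367) = 11.74 dBi

11.74 dBi


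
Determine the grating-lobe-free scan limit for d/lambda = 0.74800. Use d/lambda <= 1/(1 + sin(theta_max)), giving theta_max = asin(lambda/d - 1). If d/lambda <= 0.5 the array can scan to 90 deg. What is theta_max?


lambda/d - 1 = 1/0.74800 - 1 = 0.3368984
theta_max = asin(0.3368984) = 19.69 deg

19.69 deg


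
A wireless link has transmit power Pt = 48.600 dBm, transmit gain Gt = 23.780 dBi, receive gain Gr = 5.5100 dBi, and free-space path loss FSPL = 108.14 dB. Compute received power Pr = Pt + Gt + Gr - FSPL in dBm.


Pr = 48.600 + 23.780 + 5.5100 - 108.14 = -30.25 dBm

-30.25 dBm


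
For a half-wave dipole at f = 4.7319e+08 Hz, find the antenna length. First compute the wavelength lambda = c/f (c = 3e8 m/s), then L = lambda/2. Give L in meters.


lambda = c / f = 3.0000e+08 / 4.7319e+08 = 0.6339948 m
L = lambda / 2 = 0.6339948 / 2 = 0.3170 m

0.3170 m


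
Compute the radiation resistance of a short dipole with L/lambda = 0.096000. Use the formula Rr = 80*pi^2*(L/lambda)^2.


Rr = 80 * pi^2 * (0.096000)^2 = 80 * 9.869604 * 9.216000e-03 = 7.277 ohm

7.277 ohm


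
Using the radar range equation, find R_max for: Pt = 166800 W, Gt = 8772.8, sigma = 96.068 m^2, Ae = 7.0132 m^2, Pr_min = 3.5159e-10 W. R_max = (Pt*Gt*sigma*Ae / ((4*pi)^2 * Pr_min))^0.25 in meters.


R^4 = 166800*8772.8*96.068*7.0132 / ((4*pi)^2 * 3.5159e-10) = 1.775714e+19
R_max = 1.775714e+19^0.25 = 64915 m

64915 m


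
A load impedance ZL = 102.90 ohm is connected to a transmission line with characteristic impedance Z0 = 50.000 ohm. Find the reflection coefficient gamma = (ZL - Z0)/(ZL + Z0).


gamma = (102.90 - 50.000) / (102.90 + 50.000) = 0.3460

0.3460


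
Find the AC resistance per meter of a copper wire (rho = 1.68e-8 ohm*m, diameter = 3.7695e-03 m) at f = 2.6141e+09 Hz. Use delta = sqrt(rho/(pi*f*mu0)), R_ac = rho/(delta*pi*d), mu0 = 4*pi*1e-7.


delta = sqrt(1.68e-8 / (pi * 2.6141e+09 * 4*pi*1e-7)) = 1.275891e-06 m
R_ac = 1.68e-8 / (1.275891e-06 * pi * 3.7695e-03) = 1.112 ohm/m

1.112 ohm/m


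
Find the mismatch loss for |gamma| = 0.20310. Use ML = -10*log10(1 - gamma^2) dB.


ML = -10 * log10(1 - 0.20310^2) = -10 * log10(0.95875039) = 0.1829 dB

0.1829 dB


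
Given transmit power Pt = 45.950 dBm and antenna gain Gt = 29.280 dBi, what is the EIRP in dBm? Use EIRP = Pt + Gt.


EIRP = Pt + Gt = 45.950 + 29.280 = 75.23 dBm

75.23 dBm


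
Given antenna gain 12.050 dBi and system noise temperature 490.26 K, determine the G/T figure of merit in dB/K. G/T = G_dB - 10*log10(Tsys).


G/T = 12.050 - 10*log10(490.26) = 12.050 - 26.90426 = -14.85 dB/K

-14.85 dB/K


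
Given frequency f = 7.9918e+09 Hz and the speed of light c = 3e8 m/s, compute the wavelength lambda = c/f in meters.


lambda = c / f = 3.0000e+08 / 7.9918e+09 = 0.03754 m

0.03754 m


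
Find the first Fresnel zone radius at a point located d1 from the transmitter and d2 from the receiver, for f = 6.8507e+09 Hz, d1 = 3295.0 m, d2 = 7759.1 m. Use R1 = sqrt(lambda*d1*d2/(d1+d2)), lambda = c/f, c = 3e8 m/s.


lambda = c / f = 3.0000e+08 / 6.8507e+09 = 0.04379115 m
R1 = sqrt(0.04379115 * 3295.0 * 7759.1 / (3295.0 + 7759.1)) = 10.06 m

10.06 m


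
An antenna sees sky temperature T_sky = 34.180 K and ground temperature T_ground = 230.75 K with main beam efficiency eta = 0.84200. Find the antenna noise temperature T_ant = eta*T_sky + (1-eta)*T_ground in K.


T_ant = 0.84200 * 34.180 + (1 - 0.84200) * 230.75 = 65.24 K

65.24 K


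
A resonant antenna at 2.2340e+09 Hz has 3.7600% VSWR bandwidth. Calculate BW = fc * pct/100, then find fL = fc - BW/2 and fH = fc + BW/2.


BW = 2.2340e+09 * 3.7600/100 = 8.399840e+07 Hz
fL = 2.2340e+09 - 8.399840e+07/2 = 2.192e+09 Hz
fH = 2.2340e+09 + 8.399840e+07/2 = 2.276e+09 Hz

BW=8.400e+07 Hz, fL=2.192e+09 Hz, fH=2.276e+09 Hz


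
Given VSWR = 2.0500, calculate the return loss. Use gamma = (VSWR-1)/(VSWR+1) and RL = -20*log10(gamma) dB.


gamma = (2.0500 - 1) / (2.0500 + 1) = 0.3442623
RL = -20 * log10(0.3442623) = 9.262 dB

9.262 dB
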